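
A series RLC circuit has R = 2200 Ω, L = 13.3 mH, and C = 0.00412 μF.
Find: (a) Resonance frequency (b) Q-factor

Step 1 — Resonance condition Im(Z)=0 gives ω₀ = 1/√(LC).
Step 2 — ω₀ = 1/√(0.0133·4.12e-09) = 1.351e+05 rad/s.
Step 3 — f₀ = ω₀/(2π) = 2.15e+04 Hz.
Step 4 — Series Q: Q = ω₀L/R = 1.351e+05·0.0133/2200 = 0.8167.

(a) f₀ = 2.15e+04 Hz  (b) Q = 0.8167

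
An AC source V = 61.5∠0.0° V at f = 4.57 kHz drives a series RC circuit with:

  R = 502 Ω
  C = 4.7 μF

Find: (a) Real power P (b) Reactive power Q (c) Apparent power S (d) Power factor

Step 1 — Angular frequency: ω = 2π·f = 2π·4570 = 2.871e+04 rad/s.
Step 2 — Component impedances:
  R: Z = R = 502 Ω
  C: Z = 1/(jωC) = -j/(ω·C) = 0 - j7.41 Ω
Step 3 — Series combination: Z_total = R + C = 502 - j7.41 Ω = 502.1∠-0.8° Ω.
Step 4 — Source phasor: V = 61.5∠0.0° V = 61.5 V.
Step 5 — Current: I = V / Z = 0.1225 + j0.001808 A = 0.1225∠0.8° A.
Step 6 — Complex power: S = V·I* = 7.533 - j0.1112 VA.
Step 7 — Real power: P = Re(S) = 7.533 W.
Step 8 — Reactive power: Q = Im(S) = -0.1112 VAR.
Step 9 — Apparent power: |S| = 7.534 VA.
Step 10 — Power factor: PF = P/|S| = 0.9999 (leading).

(a) P = 7.533 W  (b) Q = -0.1112 VAR  (c) S = 7.534 VA  (d) PF = 0.9999 (leading)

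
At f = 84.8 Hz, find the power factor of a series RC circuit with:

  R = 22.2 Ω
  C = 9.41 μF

Step 1 — Angular frequency: ω = 2π·f = 2π·84.8 = 532.8 rad/s.
Step 2 — Component impedances:
  R: Z = R = 22.2 Ω
  C: Z = 1/(jωC) = -j/(ω·C) = 0 - j199.5 Ω
Step 3 — Series combination: Z_total = R + C = 22.2 - j199.5 Ω = 200.7∠-83.6° Ω.
Step 4 — Power factor: PF = cos(φ) = Re(Z)/|Z| = 22.2/200.7 = 0.1106.
Step 5 — Type: Im(Z) = -199.5 ⇒ leading (phase φ = -83.6°).

PF = 0.1106 (leading, φ = -83.6°)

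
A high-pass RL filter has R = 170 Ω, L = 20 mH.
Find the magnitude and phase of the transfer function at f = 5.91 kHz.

Step 1 — Angular frequency: ω = 2π·5910 = 3.713e+04 rad/s.
Step 2 — Transfer function: H(jω) = jωL/(R + jωL).
Step 3 — Numerator jωL = j·742.7; denominator R + jωL = 170 + j742.7.
Step 4 — H = 0.9502 + j0.2175.
Step 5 — Magnitude: |H| = 0.9748 (-0.2 dB); phase: φ = 12.9°.

|H| = 0.9748 (-0.2 dB), φ = 12.9°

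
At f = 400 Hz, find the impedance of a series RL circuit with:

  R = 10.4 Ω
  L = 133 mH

Step 1 — Angular frequency: ω = 2π·f = 2π·400 = 2513 rad/s.
Step 2 — Component impedances:
  R: Z = R = 10.4 Ω
  L: Z = jωL = j·2513·0.133 = 0 + j334.3 Ω
Step 3 — Series combination: Z_total = R + L = 10.4 + j334.3 Ω = 334.4∠88.2° Ω.

Z = 10.4 + j334.3 Ω = 334.4∠88.2° Ω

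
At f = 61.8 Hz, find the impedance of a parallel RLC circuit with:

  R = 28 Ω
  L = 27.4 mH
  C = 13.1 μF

Step 1 — Angular frequency: ω = 2π·f = 2π·61.8 = 388.3 rad/s.
Step 2 — Component impedances:
  R: Z = R = 28 Ω
  L: Z = jωL = j·388.3·0.0274 = 0 + j10.64 Ω
  C: Z = 1/(jωC) = -j/(ω·C) = 0 - j196.6 Ω
Step 3 — Parallel combination: 1/Z_total = 1/R + 1/L + 1/C; Z_total = 3.891 + j9.685 Ω = 10.44∠68.1° Ω.

Z = 3.891 + j9.685 Ω = 10.44∠68.1° Ω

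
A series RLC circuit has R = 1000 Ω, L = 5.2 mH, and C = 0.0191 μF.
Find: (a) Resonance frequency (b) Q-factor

Step 1 — Resonance condition Im(Z)=0 gives ω₀ = 1/√(LC).
Step 2 — ω₀ = 1/√(0.0052·1.91e-08) = 1.003e+05 rad/s.
Step 3 — f₀ = ω₀/(2π) = 1.597e+04 Hz.
Step 4 — Series Q: Q = ω₀L/R = 1.003e+05·0.0052/1000 = 0.5218.

(a) f₀ = 1.597e+04 Hz  (b) Q = 0.5218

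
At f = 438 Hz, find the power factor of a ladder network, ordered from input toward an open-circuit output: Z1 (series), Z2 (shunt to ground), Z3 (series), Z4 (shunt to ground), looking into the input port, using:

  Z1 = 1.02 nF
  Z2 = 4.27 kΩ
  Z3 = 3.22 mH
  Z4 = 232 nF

Step 1 — Angular frequency: ω = 2π·f = 2π·438 = 2752 rad/s.
Step 2 — Component impedances:
  Z1: Z = 1/(jωC) = -j/(ω·C) = 0 - j3.562e+05 Ω
  Z2: Z = R = 4270 Ω
  Z3: Z = jωL = j·2752·0.00322 = 0 + j8.862 Ω
  Z4: Z = 1/(jωC) = -j/(ω·C) = 0 - j1566 Ω
Step 3 — Ladder network (open output): work backward from the far end, alternating series and parallel combinations. Z_in = 501.3 - j3.576e+05 Ω = 3.576e+05∠-89.9° Ω.
Step 4 — Power factor: PF = cos(φ) = Re(Z)/|Z| = 501.3/3.576e+05 = 0.001402.
Step 5 — Type: Im(Z) = -3.576e+05 ⇒ leading (phase φ = -89.9°).

PF = 0.001402 (leading, φ = -89.9°)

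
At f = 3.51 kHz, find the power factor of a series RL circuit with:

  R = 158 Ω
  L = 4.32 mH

Step 1 — Angular frequency: ω = 2π·f = 2π·3510 = 2.205e+04 rad/s.
Step 2 — Component impedances:
  R: Z = R = 158 Ω
  L: Z = jωL = j·2.205e+04·0.00432 = 0 + j95.27 Ω
Step 3 — Series combination: Z_total = R + L = 158 + j95.27 Ω = 184.5∠31.1° Ω.
Step 4 — Power factor: PF = cos(φ) = Re(Z)/|Z| = 158/184.5 = 0.8564.
Step 5 — Type: Im(Z) = 95.27 ⇒ lagging (phase φ = 31.1°).

PF = 0.8564 (lagging, φ = 31.1°)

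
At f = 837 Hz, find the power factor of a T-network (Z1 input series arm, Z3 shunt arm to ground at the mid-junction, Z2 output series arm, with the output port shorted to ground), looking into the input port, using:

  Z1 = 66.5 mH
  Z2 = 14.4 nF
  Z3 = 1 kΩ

Step 1 — Angular frequency: ω = 2π·f = 2π·837 = 5259 rad/s.
Step 2 — Component impedances:
  Z1: Z = jωL = j·5259·0.0665 = 0 + j349.7 Ω
  Z2: Z = 1/(jωC) = -j/(ω·C) = 0 - j1.32e+04 Ω
  Z3: Z = R = 1000 Ω
Step 3 — With the output port shorted to ground, the output series arm Z2 runs from the junction to ground; the shunt arm Z3 also runs from the junction to ground. They appear in parallel: Z3 || Z2 = 994.3 - j75.3 Ω.
Step 4 — Series with input arm Z1: Z_in = Z1 + (Z3 || Z2) = 994.3 + j274.4 Ω = 1031∠15.4° Ω.
Step 5 — Power factor: PF = cos(φ) = Re(Z)/|Z| = 994.298/1031.47 = 0.964.
Step 6 — Type: Im(Z) = 274.4 ⇒ lagging (phase φ = 15.4°).

PF = 0.964 (lagging, φ = 15.4°)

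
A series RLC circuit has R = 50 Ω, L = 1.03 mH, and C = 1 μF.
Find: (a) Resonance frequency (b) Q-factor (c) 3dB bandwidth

Step 1 — Resonance condition Im(Z)=0 gives ω₀ = 1/√(LC).
Step 2 — ω₀ = 1/√(0.00103·1e-06) = 3.116e+04 rad/s.
Step 3 — f₀ = ω₀/(2π) = 4959 Hz.
Step 4 — Series Q: Q = ω₀L/R = 3.116e+04·0.00103/50 = 0.6419.
Step 5 — 3dB bandwidth: Δω = ω₀/Q = 4.854e+04 rad/s; BW = Δω/(2π) = 7726 Hz.

(a) f₀ = 4959 Hz  (b) Q = 0.6419  (c) BW = 7726 Hz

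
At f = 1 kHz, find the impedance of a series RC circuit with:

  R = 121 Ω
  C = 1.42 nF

Step 1 — Angular frequency: ω = 2π·f = 2π·1000 = 6283 rad/s.
Step 2 — Component impedances:
  R: Z = R = 121 Ω
  C: Z = 1/(jωC) = -j/(ω·C) = 0 - j1.121e+05 Ω
Step 3 — Series combination: Z_total = R + C = 121 - j1.121e+05 Ω = 1.121e+05∠-89.9° Ω.

Z = 121 - j1.121e+05 Ω = 1.121e+05∠-89.9° Ω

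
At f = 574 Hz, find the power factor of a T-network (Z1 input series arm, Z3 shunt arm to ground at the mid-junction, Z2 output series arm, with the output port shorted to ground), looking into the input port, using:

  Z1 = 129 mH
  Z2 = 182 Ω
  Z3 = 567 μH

Step 1 — Angular frequency: ω = 2π·f = 2π·574 = 3607 rad/s.
Step 2 — Component impedances:
  Z1: Z = jωL = j·3607·0.129 = 0 + j465.2 Ω
  Z2: Z = R = 182 Ω
  Z3: Z = jωL = j·3607·0.000567 = 0 + j2.045 Ω
Step 3 — With the output port shorted to ground, the output series arm Z2 runs from the junction to ground; the shunt arm Z3 also runs from the junction to ground. They appear in parallel: Z3 || Z2 = 0.02297 + j2.045 Ω.
Step 4 — Series with input arm Z1: Z_in = Z1 + (Z3 || Z2) = 0.02297 + j467.3 Ω = 467.3∠90.0° Ω.
Step 5 — Power factor: PF = cos(φ) = Re(Z)/|Z| = 0.022973/467.29 = 4.916e-05.
Step 6 — Type: Im(Z) = 467.3 ⇒ lagging (phase φ = 90.0°).

PF = 4.916e-05 (lagging, φ = 90.0°)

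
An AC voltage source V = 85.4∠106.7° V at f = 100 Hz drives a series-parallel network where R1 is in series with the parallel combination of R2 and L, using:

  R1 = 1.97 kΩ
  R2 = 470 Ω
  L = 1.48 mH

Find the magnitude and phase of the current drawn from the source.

Step 1 — Angular frequency: ω = 2π·f = 2π·100 = 628.3 rad/s.
Step 2 — Component impedances:
  R1: Z = R = 1970 Ω
  R2: Z = R = 470 Ω
  L: Z = jωL = j·628.3·0.00148 = 0 + j0.9299 Ω
Step 3 — Parallel branch: R2 || L = 1/(1/R2 + 1/L) = 0.00184 + j0.9299 Ω.
Step 4 — Series with R1: Z_total = R1 + (R2 || L) = 1970 + j0.9299 Ω = 1970∠0.0° Ω.
Step 5 — Source phasor: V = 85.4∠106.7° V = -24.54 + j81.8 V.
Step 6 — Ohm's law: I = V / Z_total = (-24.54 + j81.8) / (1970 + j0.9299) = -0.01244 + j0.04153 A.
Step 7 — Convert to polar: |I| = 0.04335 A, ∠I = 106.7°.

I = 0.04335∠106.7° A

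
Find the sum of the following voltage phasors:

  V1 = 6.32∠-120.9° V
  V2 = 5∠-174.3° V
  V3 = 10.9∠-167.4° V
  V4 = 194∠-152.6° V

Step 1 — Convert each phasor to rectangular form:
  V1 = 6.32·(cos(-120.9°) + j·sin(-120.9°)) = -3.246 - j5.423 V
  V2 = 5·(cos(-174.3°) + j·sin(-174.3°)) = -4.975 - j0.4966 V
  V3 = 10.9·(cos(-167.4°) + j·sin(-167.4°)) = -10.64 - j2.378 V
  V4 = 194·(cos(-152.6°) + j·sin(-152.6°)) = -172.2 - j89.28 V
Step 2 — Sum components: V_total = -191.1 - j97.58 V.
Step 3 — Convert to polar: |V_total| = 214.6 V, ∠V_total = -153.0°.

V_total = 214.6∠-153.0° V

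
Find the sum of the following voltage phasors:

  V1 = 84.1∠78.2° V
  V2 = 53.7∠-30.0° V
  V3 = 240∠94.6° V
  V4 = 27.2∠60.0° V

Step 1 — Convert each phasor to rectangular form:
  V1 = 84.1·(cos(78.2°) + j·sin(78.2°)) = 17.2 + j82.32 V
  V2 = 53.7·(cos(-30.0°) + j·sin(-30.0°)) = 46.51 - j26.85 V
  V3 = 240·(cos(94.6°) + j·sin(94.6°)) = -19.25 + j239.2 V
  V4 = 27.2·(cos(60.0°) + j·sin(60.0°)) = 13.6 + j23.56 V
Step 2 — Sum components: V_total = 58.06 + j318.3 V.
Step 3 — Convert to polar: |V_total| = 323.5 V, ∠V_total = 79.7°.

V_total = 323.5∠79.7° V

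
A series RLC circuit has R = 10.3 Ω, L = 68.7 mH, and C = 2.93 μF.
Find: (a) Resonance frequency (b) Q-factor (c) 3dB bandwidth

Step 1 — Resonance: ω₀ = 1/√(LC) = 1/√(0.0687·2.93e-06) = 2229 rad/s.
Step 2 — f₀ = ω₀/(2π) = 354.7 Hz.
Step 3 — Series Q: Q = ω₀L/R = 2229·0.0687/10.3 = 14.87.
Step 4 — Bandwidth: Δω = ω₀/Q = 149.9 rad/s; BW = Δω/(2π) = 23.86 Hz.

(a) f₀ = 354.7 Hz  (b) Q = 14.87  (c) BW = 23.86 Hz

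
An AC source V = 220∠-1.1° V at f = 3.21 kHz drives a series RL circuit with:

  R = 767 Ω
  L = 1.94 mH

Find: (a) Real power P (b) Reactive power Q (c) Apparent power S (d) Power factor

Step 1 — Angular frequency: ω = 2π·f = 2π·3210 = 2.017e+04 rad/s.
Step 2 — Component impedances:
  R: Z = R = 767 Ω
  L: Z = jωL = j·2.017e+04·0.00194 = 0 + j39.13 Ω
Step 3 — Series combination: Z_total = R + L = 767 + j39.13 Ω = 768∠2.9° Ω.
Step 4 — Source phasor: V = 220∠-1.1° V = 220 - j4.223 V.
Step 5 — Current: I = V / Z = 0.2858 - j0.02008 A = 0.2865∠-4.0° A.
Step 6 — Complex power: S = V·I* = 62.94 + j3.211 VA.
Step 7 — Real power: P = Re(S) = 62.94 W.
Step 8 — Reactive power: Q = Im(S) = 3.211 VAR.
Step 9 — Apparent power: |S| = 63.02 VA.
Step 10 — Power factor: PF = P/|S| = 0.9987 (lagging).

(a) P = 62.94 W  (b) Q = 3.211 VAR  (c) S = 63.02 VA  (d) PF = 0.9987 (lagging)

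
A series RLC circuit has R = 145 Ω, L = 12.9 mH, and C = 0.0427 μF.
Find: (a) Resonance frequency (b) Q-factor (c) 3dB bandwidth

Step 1 — Resonance: ω₀ = 1/√(LC) = 1/√(0.0129·4.27e-08) = 4.261e+04 rad/s.
Step 2 — f₀ = ω₀/(2π) = 6781 Hz.
Step 3 — Series Q: Q = ω₀L/R = 4.261e+04·0.0129/145 = 3.791.
Step 4 — Bandwidth: Δω = ω₀/Q = 1.124e+04 rad/s; BW = Δω/(2π) = 1789 Hz.

(a) f₀ = 6781 Hz  (b) Q = 3.791  (c) BW = 1789 Hz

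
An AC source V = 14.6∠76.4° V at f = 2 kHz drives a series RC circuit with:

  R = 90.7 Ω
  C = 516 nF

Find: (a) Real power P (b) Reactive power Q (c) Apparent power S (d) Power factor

Step 1 — Angular frequency: ω = 2π·f = 2π·2000 = 1.257e+04 rad/s.
Step 2 — Component impedances:
  R: Z = R = 90.7 Ω
  C: Z = 1/(jωC) = -j/(ω·C) = 0 - j154.2 Ω
Step 3 — Series combination: Z_total = R + C = 90.7 - j154.2 Ω = 178.9∠-59.5° Ω.
Step 4 — Source phasor: V = 14.6∠76.4° V = 3.433 + j14.19 V.
Step 5 — Current: I = V / Z = -0.05864 + j0.05675 A = 0.0816∠135.9° A.
Step 6 — Complex power: S = V·I* = 0.604 - j1.027 VA.
Step 7 — Real power: P = Re(S) = 0.604 W.
Step 8 — Reactive power: Q = Im(S) = -1.027 VAR.
Step 9 — Apparent power: |S| = 1.191 VA.
Step 10 — Power factor: PF = P/|S| = 0.5069 (leading).

(a) P = 0.604 W  (b) Q = -1.027 VAR  (c) S = 1.191 VA  (d) PF = 0.5069 (leading)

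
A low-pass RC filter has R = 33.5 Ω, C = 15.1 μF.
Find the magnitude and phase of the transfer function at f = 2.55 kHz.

Step 1 — Angular frequency: ω = 2π·2550 = 1.602e+04 rad/s.
Step 2 — Transfer function: H(jω) = 1/(1 + jωRC).
Step 3 — Denominator: 1 + jωRC = 1 + j·1.602e+04·33.5·1.51e-05 = 1 + j8.105.
Step 4 — H = 0.015 - j0.1215.
Step 5 — Magnitude: |H| = 0.1225 (-18.2 dB); phase: φ = -83.0°.

|H| = 0.1225 (-18.2 dB), φ = -83.0°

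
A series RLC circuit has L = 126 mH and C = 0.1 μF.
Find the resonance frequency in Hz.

Step 1 — Resonance condition Im(Z)=0 gives ω₀ = 1/√(LC).
Step 2 — ω₀ = 1/√(0.126·1e-07) = 8909 rad/s.
Step 3 — f₀ = ω₀/(2π) = 1418 Hz.

f₀ = 1418 Hz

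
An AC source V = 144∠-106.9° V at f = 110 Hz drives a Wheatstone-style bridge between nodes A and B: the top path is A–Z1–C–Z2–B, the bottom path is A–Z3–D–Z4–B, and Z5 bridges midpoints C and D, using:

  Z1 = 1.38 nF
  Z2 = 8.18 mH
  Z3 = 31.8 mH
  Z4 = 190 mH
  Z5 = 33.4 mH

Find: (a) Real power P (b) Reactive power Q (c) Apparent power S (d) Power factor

Step 1 — Angular frequency: ω = 2π·f = 2π·110 = 691.2 rad/s.
Step 2 — Component impedances:
  Z1: Z = 1/(jωC) = -j/(ω·C) = 0 - j1.048e+06 Ω
  Z2: Z = jωL = j·691.2·0.00818 = 0 + j5.654 Ω
  Z3: Z = jωL = j·691.2·0.0318 = 0 + j21.98 Ω
  Z4: Z = jωL = j·691.2·0.19 = 0 + j131.3 Ω
  Z5: Z = jωL = j·691.2·0.0334 = 0 + j23.08 Ω
Step 3 — Bridge requires nodal analysis (the Z5 bridge couples midpoints C and D, so the two paths cannot be reduced to a simple series/parallel combination). Setting node B to ground and injecting 1 A at node A, the 3-node admittance system at A, C, D solves to V_A = Z_AB = 0 + j45.56 Ω = 45.56∠90.0° Ω.
Step 4 — Source phasor: V = 144∠-106.9° V = -41.86 - j137.8 V.
Step 5 — Current: I = V / Z = -3.024 + j0.9188 A = 3.161∠163.1° A.
Step 6 — Complex power: S = V·I* = 0 + j455.2 VA.
Step 7 — Real power: P = Re(S) = 0 W.
Step 8 — Reactive power: Q = Im(S) = 455.2 VAR.
Step 9 — Apparent power: |S| = 455.2 VA.
Step 10 — Power factor: PF = P/|S| = 0 (lagging).

(a) P = 0 W  (b) Q = 455.2 VAR  (c) S = 455.2 VA  (d) PF = 0 (lagging)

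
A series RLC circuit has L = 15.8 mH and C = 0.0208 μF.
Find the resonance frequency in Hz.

Step 1 — Resonance condition Im(Z)=0 gives ω₀ = 1/√(LC).
Step 2 — ω₀ = 1/√(0.0158·2.08e-08) = 5.516e+04 rad/s.
Step 3 — f₀ = ω₀/(2π) = 8779 Hz.

f₀ = 8779 Hz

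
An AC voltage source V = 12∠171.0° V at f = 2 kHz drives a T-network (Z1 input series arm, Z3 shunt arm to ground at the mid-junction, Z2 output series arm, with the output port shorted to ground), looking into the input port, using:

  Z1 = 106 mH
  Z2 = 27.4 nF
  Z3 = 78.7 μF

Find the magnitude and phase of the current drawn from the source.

Step 1 — Angular frequency: ω = 2π·f = 2π·2000 = 1.257e+04 rad/s.
Step 2 — Component impedances:
  Z1: Z = jωL = j·1.257e+04·0.106 = 0 + j1332 Ω
  Z2: Z = 1/(jωC) = -j/(ω·C) = 0 - j2904 Ω
  Z3: Z = 1/(jωC) = -j/(ω·C) = 0 - j1.011 Ω
Step 3 — With the output port shorted to ground, the output series arm Z2 runs from the junction to ground; the shunt arm Z3 also runs from the junction to ground. They appear in parallel: Z3 || Z2 = 0 - j1.011 Ω.
Step 4 — Series with input arm Z1: Z_in = Z1 + (Z3 || Z2) = 0 + j1331 Ω = 1331∠90.0° Ω.
Step 5 — Source phasor: V = 12∠171.0° V = -11.85 + j1.877 V.
Step 6 — Ohm's law: I = V / Z_total = (-11.85 + j1.877) / (0 + j1331) = 0.00141 + j0.008905 A.
Step 7 — Convert to polar: |I| = 0.009016 A, ∠I = 81.0°.

I = 0.009016∠81.0° A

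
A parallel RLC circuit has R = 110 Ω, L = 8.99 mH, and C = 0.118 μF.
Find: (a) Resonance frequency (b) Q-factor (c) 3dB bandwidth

Step 1 — Resonance: ω₀ = 1/√(LC) = 1/√(0.00899·1.18e-07) = 3.07e+04 rad/s.
Step 2 — f₀ = ω₀/(2π) = 4887 Hz.
Step 3 — Parallel Q: Q = R/(ω₀L) = 110/(3.07e+04·0.00899) = 0.3985.
Step 4 — Bandwidth: Δω = ω₀/Q = 7.704e+04 rad/s; BW = Δω/(2π) = 1.226e+04 Hz.

(a) f₀ = 4887 Hz  (b) Q = 0.3985  (c) BW = 1.226e+04 Hz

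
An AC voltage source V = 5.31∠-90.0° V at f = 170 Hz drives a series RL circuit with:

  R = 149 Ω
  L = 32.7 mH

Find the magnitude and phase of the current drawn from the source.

Step 1 — Angular frequency: ω = 2π·f = 2π·170 = 1068 rad/s.
Step 2 — Component impedances:
  R: Z = R = 149 Ω
  L: Z = jωL = j·1068·0.0327 = 0 + j34.93 Ω
Step 3 — Series combination: Z_total = R + L = 149 + j34.93 Ω = 153∠13.2° Ω.
Step 4 — Source phasor: V = 5.31∠-90.0° V = 0 - j5.31 V.
Step 5 — Ohm's law: I = V / Z_total = (0 - j5.31) / (149 + j34.93) = -0.007919 - j0.03378 A.
Step 6 — Convert to polar: |I| = 0.0347 A, ∠I = -103.2°.

I = 0.0347∠-103.2° A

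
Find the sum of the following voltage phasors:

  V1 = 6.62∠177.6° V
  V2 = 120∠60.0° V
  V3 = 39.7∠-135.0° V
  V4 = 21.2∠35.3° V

Step 1 — Convert each phasor to rectangular form:
  V1 = 6.62·(cos(177.6°) + j·sin(177.6°)) = -6.614 + j0.2772 V
  V2 = 120·(cos(60.0°) + j·sin(60.0°)) = 60 + j103.9 V
  V3 = 39.7·(cos(-135.0°) + j·sin(-135.0°)) = -28.07 - j28.07 V
  V4 = 21.2·(cos(35.3°) + j·sin(35.3°)) = 17.3 + j12.25 V
Step 2 — Sum components: V_total = 42.62 + j88.38 V.
Step 3 — Convert to polar: |V_total| = 98.12 V, ∠V_total = 64.3°.

V_total = 98.12∠64.3° V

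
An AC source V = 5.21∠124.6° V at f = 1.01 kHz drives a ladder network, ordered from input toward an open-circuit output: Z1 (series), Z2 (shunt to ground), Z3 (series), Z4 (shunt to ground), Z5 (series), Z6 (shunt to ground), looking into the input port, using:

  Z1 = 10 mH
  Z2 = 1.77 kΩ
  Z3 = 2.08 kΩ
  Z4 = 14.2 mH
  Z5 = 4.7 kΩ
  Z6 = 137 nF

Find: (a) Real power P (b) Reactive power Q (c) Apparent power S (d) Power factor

Step 1 — Angular frequency: ω = 2π·f = 2π·1010 = 6346 rad/s.
Step 2 — Component impedances:
  Z1: Z = jωL = j·6346·0.01 = 0 + j63.46 Ω
  Z2: Z = R = 1770 Ω
  Z3: Z = R = 2080 Ω
  Z4: Z = jωL = j·6346·0.0142 = 0 + j90.11 Ω
  Z5: Z = R = 4700 Ω
  Z6: Z = 1/(jωC) = -j/(ω·C) = 0 - j1150 Ω
Step 3 — Ladder network (open output): work backward from the far end, alternating series and parallel combinations. Z_in = 957.1 + j82.56 Ω = 960.6∠4.9° Ω.
Step 4 — Source phasor: V = 5.21∠124.6° V = -2.958 + j4.289 V.
Step 5 — Current: I = V / Z = -0.002685 + j0.004713 A = 0.005424∠119.7° A.
Step 6 — Complex power: S = V·I* = 0.02815 + j0.002429 VA.
Step 7 — Real power: P = Re(S) = 0.02815 W.
Step 8 — Reactive power: Q = Im(S) = 0.002429 VAR.
Step 9 — Apparent power: |S| = 0.02826 VA.
Step 10 — Power factor: PF = P/|S| = 0.9963 (lagging).

(a) P = 0.02815 W  (b) Q = 0.002429 VAR  (c) S = 0.02826 VA  (d) PF = 0.9963 (lagging)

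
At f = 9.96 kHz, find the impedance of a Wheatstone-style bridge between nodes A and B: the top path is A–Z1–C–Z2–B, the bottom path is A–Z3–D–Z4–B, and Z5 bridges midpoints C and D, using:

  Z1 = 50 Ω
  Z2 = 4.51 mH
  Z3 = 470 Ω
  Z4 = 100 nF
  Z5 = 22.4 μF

Step 1 — Angular frequency: ω = 2π·f = 2π·9960 = 6.258e+04 rad/s.
Step 2 — Component impedances:
  Z1: Z = R = 50 Ω
  Z2: Z = jωL = j·6.258e+04·0.00451 = 0 + j282.2 Ω
  Z3: Z = R = 470 Ω
  Z4: Z = 1/(jωC) = -j/(ω·C) = 0 - j159.8 Ω
  Z5: Z = 1/(jωC) = -j/(ω·C) = 0 - j0.7134 Ω
Step 3 — Bridge requires nodal analysis (the Z5 bridge couples midpoints C and D, so the two paths cannot be reduced to a simple series/parallel combination). Setting node B to ground and injecting 1 A at node A, the 3-node admittance system at A, C, D solves to V_A = Z_AB = 45.2 - j371.8 Ω = 374.6∠-83.1° Ω.

Z = 45.2 - j371.8 Ω = 374.6∠-83.1° Ω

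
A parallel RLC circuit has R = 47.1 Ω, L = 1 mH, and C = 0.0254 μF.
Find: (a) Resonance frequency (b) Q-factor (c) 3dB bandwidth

Step 1 — Resonance: ω₀ = 1/√(LC) = 1/√(0.001·2.54e-08) = 1.984e+05 rad/s.
Step 2 — f₀ = ω₀/(2π) = 3.158e+04 Hz.
Step 3 — Parallel Q: Q = R/(ω₀L) = 47.1/(1.984e+05·0.001) = 0.2374.
Step 4 — Bandwidth: Δω = ω₀/Q = 8.359e+05 rad/s; BW = Δω/(2π) = 1.33e+05 Hz.

(a) f₀ = 3.158e+04 Hz  (b) Q = 0.2374  (c) BW = 1.33e+05 Hz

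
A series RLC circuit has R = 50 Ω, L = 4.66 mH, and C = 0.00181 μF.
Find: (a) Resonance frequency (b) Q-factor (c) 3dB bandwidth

Step 1 — Resonance: ω₀ = 1/√(LC) = 1/√(0.00466·1.81e-09) = 3.443e+05 rad/s.
Step 2 — f₀ = ω₀/(2π) = 5.48e+04 Hz.
Step 3 — Series Q: Q = ω₀L/R = 3.443e+05·0.00466/50 = 32.09.
Step 4 — Bandwidth: Δω = ω₀/Q = 1.073e+04 rad/s; BW = Δω/(2π) = 1708 Hz.

(a) f₀ = 5.48e+04 Hz  (b) Q = 32.09  (c) BW = 1708 Hz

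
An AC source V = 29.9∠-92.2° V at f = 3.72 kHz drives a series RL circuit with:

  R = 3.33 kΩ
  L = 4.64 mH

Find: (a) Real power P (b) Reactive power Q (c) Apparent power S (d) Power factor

Step 1 — Angular frequency: ω = 2π·f = 2π·3720 = 2.337e+04 rad/s.
Step 2 — Component impedances:
  R: Z = R = 3330 Ω
  L: Z = jωL = j·2.337e+04·0.00464 = 0 + j108.5 Ω
Step 3 — Series combination: Z_total = R + L = 3330 + j108.5 Ω = 3332∠1.9° Ω.
Step 4 — Source phasor: V = 29.9∠-92.2° V = -1.148 - j29.88 V.
Step 5 — Current: I = V / Z = -0.0006362 - j0.008952 A = 0.008974∠-94.1° A.
Step 6 — Complex power: S = V·I* = 0.2682 + j0.008734 VA.
Step 7 — Real power: P = Re(S) = 0.2682 W.
Step 8 — Reactive power: Q = Im(S) = 0.008734 VAR.
Step 9 — Apparent power: |S| = 0.2683 VA.
Step 10 — Power factor: PF = P/|S| = 0.9995 (lagging).

(a) P = 0.2682 W  (b) Q = 0.008734 VAR  (c) S = 0.2683 VA  (d) PF = 0.9995 (lagging)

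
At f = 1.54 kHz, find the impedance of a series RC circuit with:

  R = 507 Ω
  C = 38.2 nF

Step 1 — Angular frequency: ω = 2π·f = 2π·1540 = 9676 rad/s.
Step 2 — Component impedances:
  R: Z = R = 507 Ω
  C: Z = 1/(jωC) = -j/(ω·C) = 0 - j2705 Ω
Step 3 — Series combination: Z_total = R + C = 507 - j2705 Ω = 2753∠-79.4° Ω.

Z = 507 - j2705 Ω = 2753∠-79.4° Ω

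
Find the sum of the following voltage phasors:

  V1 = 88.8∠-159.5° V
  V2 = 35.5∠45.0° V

Step 1 — Convert each phasor to rectangular form:
  V1 = 88.8·(cos(-159.5°) + j·sin(-159.5°)) = -83.18 - j31.1 V
  V2 = 35.5·(cos(45.0°) + j·sin(45.0°)) = 25.1 + j25.1 V
Step 2 — Sum components: V_total = -58.07 - j5.996 V.
Step 3 — Convert to polar: |V_total| = 58.38 V, ∠V_total = -174.1°.

V_total = 58.38∠-174.1° V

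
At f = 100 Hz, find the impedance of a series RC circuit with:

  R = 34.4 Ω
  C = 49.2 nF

Step 1 — Angular frequency: ω = 2π·f = 2π·100 = 628.3 rad/s.
Step 2 — Component impedances:
  R: Z = R = 34.4 Ω
  C: Z = 1/(jωC) = -j/(ω·C) = 0 - j3.235e+04 Ω
Step 3 — Series combination: Z_total = R + C = 34.4 - j3.235e+04 Ω = 3.235e+04∠-89.9° Ω.

Z = 34.4 - j3.235e+04 Ω = 3.235e+04∠-89.9° Ω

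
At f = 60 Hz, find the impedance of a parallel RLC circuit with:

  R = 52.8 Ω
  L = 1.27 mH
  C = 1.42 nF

Step 1 — Angular frequency: ω = 2π·f = 2π·60 = 377 rad/s.
Step 2 — Component impedances:
  R: Z = R = 52.8 Ω
  L: Z = jωL = j·377·0.00127 = 0 + j0.4788 Ω
  C: Z = 1/(jωC) = -j/(ω·C) = 0 - j1.868e+06 Ω
Step 3 — Parallel combination: 1/Z_total = 1/R + 1/L + 1/C; Z_total = 0.004341 + j0.4787 Ω = 0.4788∠89.5° Ω.

Z = 0.004341 + j0.4787 Ω = 0.4788∠89.5° Ω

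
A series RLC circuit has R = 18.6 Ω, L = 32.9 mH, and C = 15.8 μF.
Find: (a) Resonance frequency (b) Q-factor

Step 1 — Resonance condition Im(Z)=0 gives ω₀ = 1/√(LC).
Step 2 — ω₀ = 1/√(0.0329·1.58e-05) = 1387 rad/s.
Step 3 — f₀ = ω₀/(2π) = 220.7 Hz.
Step 4 — Series Q: Q = ω₀L/R = 1387·0.0329/18.6 = 2.453.

(a) f₀ = 220.7 Hz  (b) Q = 2.453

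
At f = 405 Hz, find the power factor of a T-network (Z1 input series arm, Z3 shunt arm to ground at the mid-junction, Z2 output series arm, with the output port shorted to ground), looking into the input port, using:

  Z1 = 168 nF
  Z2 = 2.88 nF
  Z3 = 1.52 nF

Step 1 — Angular frequency: ω = 2π·f = 2π·405 = 2545 rad/s.
Step 2 — Component impedances:
  Z1: Z = 1/(jωC) = -j/(ω·C) = 0 - j2339 Ω
  Z2: Z = 1/(jωC) = -j/(ω·C) = 0 - j1.364e+05 Ω
  Z3: Z = 1/(jωC) = -j/(ω·C) = 0 - j2.585e+05 Ω
Step 3 — With the output port shorted to ground, the output series arm Z2 runs from the junction to ground; the shunt arm Z3 also runs from the junction to ground. They appear in parallel: Z3 || Z2 = 0 - j8.931e+04 Ω.
Step 4 — Series with input arm Z1: Z_in = Z1 + (Z3 || Z2) = 0 - j9.165e+04 Ω = 9.165e+04∠-90.0° Ω.
Step 5 — Power factor: PF = cos(φ) = Re(Z)/|Z| = 0/9.165e+04 = 0.
Step 6 — Type: Im(Z) = -9.165e+04 ⇒ leading (phase φ = -90.0°).

PF = 0 (leading, φ = -90.0°)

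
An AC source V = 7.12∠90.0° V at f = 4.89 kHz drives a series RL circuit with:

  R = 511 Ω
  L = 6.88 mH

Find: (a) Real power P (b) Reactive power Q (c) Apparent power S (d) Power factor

Step 1 — Angular frequency: ω = 2π·f = 2π·4890 = 3.072e+04 rad/s.
Step 2 — Component impedances:
  R: Z = R = 511 Ω
  L: Z = jωL = j·3.072e+04·0.00688 = 0 + j211.4 Ω
Step 3 — Series combination: Z_total = R + L = 511 + j211.4 Ω = 553∠22.5° Ω.
Step 4 — Source phasor: V = 7.12∠90.0° V = 0 + j7.12 V.
Step 5 — Current: I = V / Z = 0.004922 + j0.0119 A = 0.01288∠67.5° A.
Step 6 — Complex power: S = V·I* = 0.08471 + j0.03504 VA.
Step 7 — Real power: P = Re(S) = 0.08471 W.
Step 8 — Reactive power: Q = Im(S) = 0.03504 VAR.
Step 9 — Apparent power: |S| = 0.09167 VA.
Step 10 — Power factor: PF = P/|S| = 0.9241 (lagging).

(a) P = 0.08471 W  (b) Q = 0.03504 VAR  (c) S = 0.09167 VA  (d) PF = 0.9241 (lagging)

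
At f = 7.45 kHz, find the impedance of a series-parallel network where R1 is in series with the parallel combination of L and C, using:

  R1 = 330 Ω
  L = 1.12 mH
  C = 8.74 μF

Step 1 — Angular frequency: ω = 2π·f = 2π·7450 = 4.681e+04 rad/s.
Step 2 — Component impedances:
  R1: Z = R = 330 Ω
  L: Z = jωL = j·4.681e+04·0.00112 = 0 + j52.43 Ω
  C: Z = 1/(jωC) = -j/(ω·C) = 0 - j2.444 Ω
Step 3 — Parallel branch: L || C = 1/(1/L + 1/C) = 0 - j2.564 Ω.
Step 4 — Series with R1: Z_total = R1 + (L || C) = 330 - j2.564 Ω = 330∠-0.4° Ω.

Z = 330 - j2.564 Ω = 330∠-0.4° Ω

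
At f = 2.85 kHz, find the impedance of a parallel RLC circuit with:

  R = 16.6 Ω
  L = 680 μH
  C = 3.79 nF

Step 1 — Angular frequency: ω = 2π·f = 2π·2850 = 1.791e+04 rad/s.
Step 2 — Component impedances:
  R: Z = R = 16.6 Ω
  L: Z = jωL = j·1.791e+04·0.00068 = 0 + j12.18 Ω
  C: Z = 1/(jωC) = -j/(ω·C) = 0 - j1.473e+04 Ω
Step 3 — Parallel combination: 1/Z_total = 1/R + 1/L + 1/C; Z_total = 5.814 + j7.919 Ω = 9.824∠53.7° Ω.

Z = 5.814 + j7.919 Ω = 9.824∠53.7° Ω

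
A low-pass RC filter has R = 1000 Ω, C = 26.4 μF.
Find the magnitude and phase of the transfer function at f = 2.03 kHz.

Step 1 — Angular frequency: ω = 2π·2030 = 1.275e+04 rad/s.
Step 2 — Transfer function: H(jω) = 1/(1 + jωRC).
Step 3 — Denominator: 1 + jωRC = 1 + j·1.275e+04·1000·2.64e-05 = 1 + j336.7.
Step 4 — H = 8.819e-06 - j0.00297.
Step 5 — Magnitude: |H| = 0.00297 (-50.5 dB); phase: φ = -89.8°.

|H| = 0.00297 (-50.5 dB), φ = -89.8°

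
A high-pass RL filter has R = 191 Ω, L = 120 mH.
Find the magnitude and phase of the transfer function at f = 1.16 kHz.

Step 1 — Angular frequency: ω = 2π·1160 = 7288 rad/s.
Step 2 — Transfer function: H(jω) = jωL/(R + jωL).
Step 3 — Numerator jωL = j·874.6; denominator R + jωL = 191 + j874.6.
Step 4 — H = 0.9545 + j0.2084.
Step 5 — Magnitude: |H| = 0.977 (-0.2 dB); phase: φ = 12.3°.

|H| = 0.977 (-0.2 dB), φ = 12.3°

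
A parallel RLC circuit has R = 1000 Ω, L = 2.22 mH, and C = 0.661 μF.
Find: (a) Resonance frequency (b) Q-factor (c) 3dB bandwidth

Step 1 — Resonance: ω₀ = 1/√(LC) = 1/√(0.00222·6.61e-07) = 2.61e+04 rad/s.
Step 2 — f₀ = ω₀/(2π) = 4155 Hz.
Step 3 — Parallel Q: Q = R/(ω₀L) = 1000/(2.61e+04·0.00222) = 17.26.
Step 4 — Bandwidth: Δω = ω₀/Q = 1513 rad/s; BW = Δω/(2π) = 240.8 Hz.

(a) f₀ = 4155 Hz  (b) Q = 17.26  (c) BW = 240.8 Hz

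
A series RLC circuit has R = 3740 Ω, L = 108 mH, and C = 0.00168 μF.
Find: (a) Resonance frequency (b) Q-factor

Step 1 — Resonance condition Im(Z)=0 gives ω₀ = 1/√(LC).
Step 2 — ω₀ = 1/√(0.108·1.68e-09) = 7.424e+04 rad/s.
Step 3 — f₀ = ω₀/(2π) = 1.182e+04 Hz.
Step 4 — Series Q: Q = ω₀L/R = 7.424e+04·0.108/3740 = 2.144.

(a) f₀ = 1.182e+04 Hz  (b) Q = 2.144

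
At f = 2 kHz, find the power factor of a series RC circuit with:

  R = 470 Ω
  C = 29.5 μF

Step 1 — Angular frequency: ω = 2π·f = 2π·2000 = 1.257e+04 rad/s.
Step 2 — Component impedances:
  R: Z = R = 470 Ω
  C: Z = 1/(jωC) = -j/(ω·C) = 0 - j2.698 Ω
Step 3 — Series combination: Z_total = R + C = 470 - j2.698 Ω = 470∠-0.3° Ω.
Step 4 — Power factor: PF = cos(φ) = Re(Z)/|Z| = 470/470 = 1.
Step 5 — Type: Im(Z) = -2.698 ⇒ leading (phase φ = -0.3°).

PF = 1 (leading, φ = -0.3°)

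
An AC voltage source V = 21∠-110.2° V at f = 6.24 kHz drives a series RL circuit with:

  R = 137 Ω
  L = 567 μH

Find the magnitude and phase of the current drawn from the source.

Step 1 — Angular frequency: ω = 2π·f = 2π·6240 = 3.921e+04 rad/s.
Step 2 — Component impedances:
  R: Z = R = 137 Ω
  L: Z = jωL = j·3.921e+04·0.000567 = 0 + j22.23 Ω
Step 3 — Series combination: Z_total = R + L = 137 + j22.23 Ω = 138.8∠9.2° Ω.
Step 4 — Source phasor: V = 21∠-110.2° V = -7.251 - j19.71 V.
Step 5 — Ohm's law: I = V / Z_total = (-7.251 - j19.71) / (137 + j22.23) = -0.07432 - j0.1318 A.
Step 6 — Convert to polar: |I| = 0.1513 A, ∠I = -119.4°.

I = 0.1513∠-119.4° A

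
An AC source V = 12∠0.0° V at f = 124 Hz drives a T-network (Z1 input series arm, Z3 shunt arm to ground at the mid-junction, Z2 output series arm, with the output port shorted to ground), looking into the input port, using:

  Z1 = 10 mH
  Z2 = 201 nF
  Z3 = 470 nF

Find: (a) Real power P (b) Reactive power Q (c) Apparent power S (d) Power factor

Step 1 — Angular frequency: ω = 2π·f = 2π·124 = 779.1 rad/s.
Step 2 — Component impedances:
  Z1: Z = jωL = j·779.1·0.01 = 0 + j7.791 Ω
  Z2: Z = 1/(jωC) = -j/(ω·C) = 0 - j6386 Ω
  Z3: Z = 1/(jωC) = -j/(ω·C) = 0 - j2731 Ω
Step 3 — With the output port shorted to ground, the output series arm Z2 runs from the junction to ground; the shunt arm Z3 also runs from the junction to ground. They appear in parallel: Z3 || Z2 = 0 - j1913 Ω.
Step 4 — Series with input arm Z1: Z_in = Z1 + (Z3 || Z2) = 0 - j1905 Ω = 1905∠-90.0° Ω.
Step 5 — Source phasor: V = 12∠0.0° V = 12 V.
Step 6 — Current: I = V / Z = 0 + j0.006299 A = 0.006299∠90.0° A.
Step 7 — Complex power: S = V·I* = 0 - j0.07559 VA.
Step 8 — Real power: P = Re(S) = 0 W.
Step 9 — Reactive power: Q = Im(S) = -0.07559 VAR.
Step 10 — Apparent power: |S| = 0.07559 VA.
Step 11 — Power factor: PF = P/|S| = 0 (leading).

(a) P = 0 W  (b) Q = -0.07559 VAR  (c) S = 0.07559 VA  (d) PF = 0 (leading)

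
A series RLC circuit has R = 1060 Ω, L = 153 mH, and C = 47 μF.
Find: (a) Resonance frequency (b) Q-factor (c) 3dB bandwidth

Step 1 — Resonance: ω₀ = 1/√(LC) = 1/√(0.153·4.7e-05) = 372.9 rad/s.
Step 2 — f₀ = ω₀/(2π) = 59.35 Hz.
Step 3 — Series Q: Q = ω₀L/R = 372.9·0.153/1060 = 0.05383.
Step 4 — Bandwidth: Δω = ω₀/Q = 6928 rad/s; BW = Δω/(2π) = 1103 Hz.

(a) f₀ = 59.35 Hz  (b) Q = 0.05383  (c) BW = 1103 Hz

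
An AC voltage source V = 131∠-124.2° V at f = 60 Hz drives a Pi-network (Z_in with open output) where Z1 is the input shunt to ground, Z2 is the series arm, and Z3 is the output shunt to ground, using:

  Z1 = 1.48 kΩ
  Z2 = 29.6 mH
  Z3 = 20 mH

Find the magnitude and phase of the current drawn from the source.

Step 1 — Angular frequency: ω = 2π·f = 2π·60 = 377 rad/s.
Step 2 — Component impedances:
  Z1: Z = R = 1480 Ω
  Z2: Z = jωL = j·377·0.0296 = 0 + j11.16 Ω
  Z3: Z = jωL = j·377·0.02 = 0 + j7.54 Ω
Step 3 — With open output, the series arm Z2 and the output shunt Z3 appear in series to ground: Z2 + Z3 = 0 + j18.7 Ω.
Step 4 — Parallel with input shunt Z1: Z_in = Z1 || (Z2 + Z3) = 0.2362 + j18.7 Ω = 18.7∠89.3° Ω.
Step 5 — Source phasor: V = 131∠-124.2° V = -73.63 - j108.3 V.
Step 6 — Ohm's law: I = V / Z_total = (-73.63 - j108.3) / (0.2362 + j18.7) = -5.844 + j3.865 A.
Step 7 — Convert to polar: |I| = 7.006 A, ∠I = 146.5°.

I = 7.006∠146.5° A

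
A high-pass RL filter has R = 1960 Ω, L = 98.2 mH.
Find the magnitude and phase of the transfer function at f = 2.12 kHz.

Step 1 — Angular frequency: ω = 2π·2120 = 1.332e+04 rad/s.
Step 2 — Transfer function: H(jω) = jωL/(R + jωL).
Step 3 — Numerator jωL = j·1308; denominator R + jωL = 1960 + j1308.
Step 4 — H = 0.3081 + j0.4617.
Step 5 — Magnitude: |H| = 0.5551 (-5.1 dB); phase: φ = 56.3°.

|H| = 0.5551 (-5.1 dB), φ = 56.3°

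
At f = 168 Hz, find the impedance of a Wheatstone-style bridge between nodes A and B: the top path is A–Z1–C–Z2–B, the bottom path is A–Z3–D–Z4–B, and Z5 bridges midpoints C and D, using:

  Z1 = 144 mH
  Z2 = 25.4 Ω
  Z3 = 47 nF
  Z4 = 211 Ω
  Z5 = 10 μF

Step 1 — Angular frequency: ω = 2π·f = 2π·168 = 1056 rad/s.
Step 2 — Component impedances:
  Z1: Z = jωL = j·1056·0.144 = 0 + j152 Ω
  Z2: Z = R = 25.4 Ω
  Z3: Z = 1/(jωC) = -j/(ω·C) = 0 - j2.016e+04 Ω
  Z4: Z = R = 211 Ω
  Z5: Z = 1/(jωC) = -j/(ω·C) = 0 - j94.74 Ω
Step 3 — Bridge requires nodal analysis (the Z5 bridge couples midpoints C and D, so the two paths cannot be reduced to a simple series/parallel combination). Setting node B to ground and injecting 1 A at node A, the 3-node admittance system at A, C, D solves to V_A = Z_AB = 23.1 + j152.1 Ω = 153.8∠81.4° Ω.

Z = 23.1 + j152.1 Ω = 153.8∠81.4° Ω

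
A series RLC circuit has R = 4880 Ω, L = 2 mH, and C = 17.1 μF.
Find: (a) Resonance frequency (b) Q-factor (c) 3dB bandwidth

Step 1 — Resonance condition Im(Z)=0 gives ω₀ = 1/√(LC).
Step 2 — ω₀ = 1/√(0.002·1.71e-05) = 5407 rad/s.
Step 3 — f₀ = ω₀/(2π) = 860.6 Hz.
Step 4 — Series Q: Q = ω₀L/R = 5407·0.002/4880 = 0.002216.
Step 5 — 3dB bandwidth: Δω = ω₀/Q = 2.44e+06 rad/s; BW = Δω/(2π) = 3.883e+05 Hz.

(a) f₀ = 860.6 Hz  (b) Q = 0.002216  (c) BW = 3.883e+05 Hz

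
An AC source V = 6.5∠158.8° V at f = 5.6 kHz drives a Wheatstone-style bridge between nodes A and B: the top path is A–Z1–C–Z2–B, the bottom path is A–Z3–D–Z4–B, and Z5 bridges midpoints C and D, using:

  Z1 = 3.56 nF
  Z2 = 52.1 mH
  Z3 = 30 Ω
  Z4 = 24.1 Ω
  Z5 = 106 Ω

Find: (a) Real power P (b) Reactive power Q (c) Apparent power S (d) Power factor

Step 1 — Angular frequency: ω = 2π·f = 2π·5600 = 3.519e+04 rad/s.
Step 2 — Component impedances:
  Z1: Z = 1/(jωC) = -j/(ω·C) = 0 - j7983 Ω
  Z2: Z = jωL = j·3.519e+04·0.0521 = 0 + j1833 Ω
  Z3: Z = R = 30 Ω
  Z4: Z = R = 24.1 Ω
  Z5: Z = R = 106 Ω
Step 3 — Bridge requires nodal analysis (the Z5 bridge couples midpoints C and D, so the two paths cannot be reduced to a simple series/parallel combination). Setting node B to ground and injecting 1 A at node A, the 3-node admittance system at A, C, D solves to V_A = Z_AB = 54.07 + j0.2021 Ω = 54.07∠0.2° Ω.
Step 4 — Source phasor: V = 6.5∠158.8° V = -6.06 + j2.351 V.
Step 5 — Current: I = V / Z = -0.1119 + j0.04389 A = 0.1202∠158.6° A.
Step 6 — Complex power: S = V·I* = 0.7815 + j0.002922 VA.
Step 7 — Real power: P = Re(S) = 0.7815 W.
Step 8 — Reactive power: Q = Im(S) = 0.002922 VAR.
Step 9 — Apparent power: |S| = 0.7815 VA.
Step 10 — Power factor: PF = P/|S| = 1 (lagging).

(a) P = 0.7815 W  (b) Q = 0.002922 VAR  (c) S = 0.7815 VA  (d) PF = 1 (lagging)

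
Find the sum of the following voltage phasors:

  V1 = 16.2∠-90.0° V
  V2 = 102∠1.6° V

Step 1 — Convert each phasor to rectangular form:
  V1 = 16.2·(cos(-90.0°) + j·sin(-90.0°)) = 0 - j16.2 V
  V2 = 102·(cos(1.6°) + j·sin(1.6°)) = 102 + j2.848 V
Step 2 — Sum components: V_total = 102 - j13.35 V.
Step 3 — Convert to polar: |V_total| = 102.8 V, ∠V_total = -7.5°.

V_total = 102.8∠-7.5° V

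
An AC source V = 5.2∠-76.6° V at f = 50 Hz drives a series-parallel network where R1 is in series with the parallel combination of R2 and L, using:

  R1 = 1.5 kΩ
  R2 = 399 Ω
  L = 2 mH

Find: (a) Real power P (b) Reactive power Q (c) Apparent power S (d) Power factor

Step 1 — Angular frequency: ω = 2π·f = 2π·50 = 314.2 rad/s.
Step 2 — Component impedances:
  R1: Z = R = 1500 Ω
  R2: Z = R = 399 Ω
  L: Z = jωL = j·314.2·0.002 = 0 + j0.6283 Ω
Step 3 — Parallel branch: R2 || L = 1/(1/R2 + 1/L) = 0.0009894 + j0.6283 Ω.
Step 4 — Series with R1: Z_total = R1 + (R2 || L) = 1500 + j0.6283 Ω = 1500∠0.0° Ω.
Step 5 — Source phasor: V = 5.2∠-76.6° V = 1.205 - j5.058 V.
Step 6 — Current: I = V / Z = 0.000802 - j0.003373 A = 0.003467∠-76.6° A.
Step 7 — Complex power: S = V·I* = 0.01803 + j7.551e-06 VA.
Step 8 — Real power: P = Re(S) = 0.01803 W.
Step 9 — Reactive power: Q = Im(S) = 7.551e-06 VAR.
Step 10 — Apparent power: |S| = 0.01803 VA.
Step 11 — Power factor: PF = P/|S| = 1 (lagging).

(a) P = 0.01803 W  (b) Q = 7.551e-06 VAR  (c) S = 0.01803 VA  (d) PF = 1 (lagging)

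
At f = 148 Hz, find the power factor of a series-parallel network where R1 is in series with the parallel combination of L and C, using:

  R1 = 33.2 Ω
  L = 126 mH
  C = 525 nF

Step 1 — Angular frequency: ω = 2π·f = 2π·148 = 929.9 rad/s.
Step 2 — Component impedances:
  R1: Z = R = 33.2 Ω
  L: Z = jωL = j·929.9·0.126 = 0 + j117.2 Ω
  C: Z = 1/(jωC) = -j/(ω·C) = 0 - j2048 Ω
Step 3 — Parallel branch: L || C = 1/(1/L + 1/C) = 0 + j124.3 Ω.
Step 4 — Series with R1: Z_total = R1 + (L || C) = 33.2 + j124.3 Ω = 128.6∠75.0° Ω.
Step 5 — Power factor: PF = cos(φ) = Re(Z)/|Z| = 33.2/128.64 = 0.2581.
Step 6 — Type: Im(Z) = 124.3 ⇒ lagging (phase φ = 75.0°).

PF = 0.2581 (lagging, φ = 75.0°)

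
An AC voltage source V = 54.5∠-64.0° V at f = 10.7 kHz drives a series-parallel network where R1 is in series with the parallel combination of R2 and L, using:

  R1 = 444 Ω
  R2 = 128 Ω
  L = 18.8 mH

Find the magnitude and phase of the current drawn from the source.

Step 1 — Angular frequency: ω = 2π·f = 2π·1.07e+04 = 6.723e+04 rad/s.
Step 2 — Component impedances:
  R1: Z = R = 444 Ω
  R2: Z = R = 128 Ω
  L: Z = jωL = j·6.723e+04·0.0188 = 0 + j1264 Ω
Step 3 — Parallel branch: R2 || L = 1/(1/R2 + 1/L) = 126.7 + j12.83 Ω.
Step 4 — Series with R1: Z_total = R1 + (R2 || L) = 570.7 + j12.83 Ω = 570.8∠1.3° Ω.
Step 5 — Source phasor: V = 54.5∠-64.0° V = 23.89 - j48.98 V.
Step 6 — Ohm's law: I = V / Z_total = (23.89 - j48.98) / (570.7 + j12.83) = 0.03991 - j0.08673 A.
Step 7 — Convert to polar: |I| = 0.09547 A, ∠I = -65.3°.

I = 0.09547∠-65.3° A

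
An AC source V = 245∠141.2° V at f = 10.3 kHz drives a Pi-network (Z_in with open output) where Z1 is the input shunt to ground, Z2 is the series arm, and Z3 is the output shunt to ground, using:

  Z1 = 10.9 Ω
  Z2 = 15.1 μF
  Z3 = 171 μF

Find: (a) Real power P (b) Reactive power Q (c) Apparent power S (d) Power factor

Step 1 — Angular frequency: ω = 2π·f = 2π·1.03e+04 = 6.472e+04 rad/s.
Step 2 — Component impedances:
  Z1: Z = R = 10.9 Ω
  Z2: Z = 1/(jωC) = -j/(ω·C) = 0 - j1.023 Ω
  Z3: Z = 1/(jωC) = -j/(ω·C) = 0 - j0.09036 Ω
Step 3 — With open output, the series arm Z2 and the output shunt Z3 appear in series to ground: Z2 + Z3 = 0 - j1.114 Ω.
Step 4 — Parallel with input shunt Z1: Z_in = Z1 || (Z2 + Z3) = 0.1126 - j1.102 Ω = 1.108∠-84.2° Ω.
Step 5 — Source phasor: V = 245∠141.2° V = -190.9 + j153.5 V.
Step 6 — Current: I = V / Z = -155.4 - j157.4 A = 221.1∠-134.6° A.
Step 7 — Complex power: S = V·I* = 5507 - j5.39e+04 VA.
Step 8 — Real power: P = Re(S) = 5507 W.
Step 9 — Reactive power: Q = Im(S) = -5.39e+04 VAR.
Step 10 — Apparent power: |S| = 5.418e+04 VA.
Step 11 — Power factor: PF = P/|S| = 0.1016 (leading).

(a) P = 5507 W  (b) Q = -5.39e+04 VAR  (c) S = 5.418e+04 VA  (d) PF = 0.1016 (leading)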